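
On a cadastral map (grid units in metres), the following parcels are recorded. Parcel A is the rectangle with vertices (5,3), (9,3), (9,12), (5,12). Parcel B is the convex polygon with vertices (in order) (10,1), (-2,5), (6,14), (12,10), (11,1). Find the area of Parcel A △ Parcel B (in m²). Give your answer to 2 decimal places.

69.50

|Parcel A| = 36, |Parcel B| = 105.5, |Parcel A∩Parcel B| = 36.
|Parcel A △ Parcel B| = |Parcel A| + |Parcel B| − 2·|Parcel A∩Parcel B| = 36 + 105.5 − 72 = 69.50.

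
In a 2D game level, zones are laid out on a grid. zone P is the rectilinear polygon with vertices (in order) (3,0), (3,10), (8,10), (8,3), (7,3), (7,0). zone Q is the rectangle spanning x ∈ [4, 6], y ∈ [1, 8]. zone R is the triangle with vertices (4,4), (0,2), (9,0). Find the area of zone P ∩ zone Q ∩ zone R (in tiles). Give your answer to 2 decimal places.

The intersection is the polygon with vertices (4,4), (6,2.4), (6,1), (4.5,1), (4,1.111).
By the shoelace formula its area is 4.37.

4.37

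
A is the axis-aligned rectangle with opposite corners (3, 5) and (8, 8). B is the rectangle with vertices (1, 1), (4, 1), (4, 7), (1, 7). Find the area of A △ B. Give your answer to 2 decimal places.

|A∩B|: x∈[3,4], y∈[5,7] → 1·2 = 2.
|A △ B| = |A| + |B| − 2·|A∩B| = 15 + 18 − 4 = 29.00.

29.00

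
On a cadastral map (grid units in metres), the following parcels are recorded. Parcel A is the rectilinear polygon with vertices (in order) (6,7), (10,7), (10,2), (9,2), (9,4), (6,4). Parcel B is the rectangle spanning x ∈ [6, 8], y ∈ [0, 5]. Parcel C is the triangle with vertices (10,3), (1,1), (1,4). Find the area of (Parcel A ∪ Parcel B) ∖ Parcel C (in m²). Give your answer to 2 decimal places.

|Parcel A ∪ Parcel B| = 22.
|(Parcel A ∪ Parcel B) ∩ Parcel C| = 2.1667.
|(Parcel A ∪ Parcel B) ∖ Parcel C| = 22 − 2.1667 = 19.83.

19.83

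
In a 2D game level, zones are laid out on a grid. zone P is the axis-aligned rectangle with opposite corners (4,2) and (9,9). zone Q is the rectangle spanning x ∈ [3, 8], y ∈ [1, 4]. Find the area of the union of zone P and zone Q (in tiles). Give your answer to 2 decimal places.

42.00

By inclusion–exclusion:
Individual areas: |zone P| = 35, |zone Q| = 15.
|zone P∩zone Q|: x∈[4,8], y∈[2,4] → 4·2 = 8.
|zone P ∪ zone Q| = 50 − 8 = 42.00.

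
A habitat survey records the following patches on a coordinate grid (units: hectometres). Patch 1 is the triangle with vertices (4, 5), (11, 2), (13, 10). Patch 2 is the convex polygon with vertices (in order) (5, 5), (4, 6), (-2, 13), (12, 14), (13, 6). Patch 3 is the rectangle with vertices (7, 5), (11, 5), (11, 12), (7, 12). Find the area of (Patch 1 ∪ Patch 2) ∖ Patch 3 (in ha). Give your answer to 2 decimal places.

79.51

|Patch 1 ∪ Patch 2| = 107.5115.
|(Patch 1 ∪ Patch 2) ∩ Patch 3| = 28.
|(Patch 1 ∪ Patch 2) ∖ Patch 3| = 107.5115 − 28 = 79.51.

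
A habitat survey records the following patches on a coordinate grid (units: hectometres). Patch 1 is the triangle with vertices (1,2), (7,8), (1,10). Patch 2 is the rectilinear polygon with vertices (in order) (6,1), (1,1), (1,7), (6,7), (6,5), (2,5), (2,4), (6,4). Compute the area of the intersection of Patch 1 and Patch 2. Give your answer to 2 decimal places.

11.00

The intersection is the polygon with vertices (1,2), (1,7), (6,7), (4,5), (2,5), (2,4), (3,4).
By the shoelace formula its area is 11.00.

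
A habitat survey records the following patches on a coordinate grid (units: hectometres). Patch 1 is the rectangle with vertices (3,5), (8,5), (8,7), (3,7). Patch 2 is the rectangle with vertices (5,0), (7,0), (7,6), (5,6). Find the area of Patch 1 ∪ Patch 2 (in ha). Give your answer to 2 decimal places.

20.00

By inclusion–exclusion:
Individual areas: |Patch 1| = 10, |Patch 2| = 12.
|Patch 1∩Patch 2|: x∈[5,7], y∈[5,6] → 2·1 = 2.
|Patch 1 ∪ Patch 2| = 22 − 2 = 20.00.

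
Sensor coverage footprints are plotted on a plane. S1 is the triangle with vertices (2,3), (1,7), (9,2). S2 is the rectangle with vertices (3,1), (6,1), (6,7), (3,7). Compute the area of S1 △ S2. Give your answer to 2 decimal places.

18.48

|S1| = 13.5, |S2| = 18, |S1∩S2| = 6.5089.
|S1 △ S2| = |S1| + |S2| − 2·|S1∩S2| = 13.5 + 18 − 13.0179 = 18.48.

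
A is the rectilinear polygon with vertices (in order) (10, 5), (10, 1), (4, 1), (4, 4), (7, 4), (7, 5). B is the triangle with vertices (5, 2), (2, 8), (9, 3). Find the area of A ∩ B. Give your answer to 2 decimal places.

6.43

The intersection is the polygon with vertices (7,4), (7,4.429), (9,3), (5,2), (4,4).
By the shoelace formula its area is 6.43.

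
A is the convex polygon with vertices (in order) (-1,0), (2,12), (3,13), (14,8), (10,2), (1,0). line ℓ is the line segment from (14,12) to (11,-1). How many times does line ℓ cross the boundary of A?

2

The segment meets the boundary at (12.588,5.882), (13.165,8.38).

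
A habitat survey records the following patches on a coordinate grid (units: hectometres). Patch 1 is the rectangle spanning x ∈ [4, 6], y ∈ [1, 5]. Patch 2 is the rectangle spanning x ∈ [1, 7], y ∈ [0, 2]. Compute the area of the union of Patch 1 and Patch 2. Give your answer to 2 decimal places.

18.00

By inclusion–exclusion:
Individual areas: |Patch 1| = 8, |Patch 2| = 12.
|Patch 1∩Patch 2|: x∈[4,6], y∈[1,2] → 2·1 = 2.
|Patch 1 ∪ Patch 2| = 20 − 2 = 18.00.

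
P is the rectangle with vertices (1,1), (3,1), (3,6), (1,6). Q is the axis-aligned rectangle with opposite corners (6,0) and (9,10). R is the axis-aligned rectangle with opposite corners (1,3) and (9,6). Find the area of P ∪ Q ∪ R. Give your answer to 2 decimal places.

49.00

By inclusion–exclusion:
Individual areas: |P| = 10, |Q| = 30, |R| = 24.
|P∩Q| = 0 (no overlap).
|P∩R|: x∈[1,3], y∈[3,6] → 2·3 = 6.
|Q∩R|: x∈[6,9], y∈[3,6] → 3·3 = 9.
|P∩Q∩R| = 0.
|P ∪ Q ∪ R| = 64 − 15 + 0 = 49.00.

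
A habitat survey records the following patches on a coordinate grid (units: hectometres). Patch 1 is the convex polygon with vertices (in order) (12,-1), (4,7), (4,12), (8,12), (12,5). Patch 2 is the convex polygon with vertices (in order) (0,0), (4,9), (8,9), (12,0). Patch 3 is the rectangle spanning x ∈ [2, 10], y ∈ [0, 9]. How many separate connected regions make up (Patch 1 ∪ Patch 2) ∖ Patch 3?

(Patch 1 ∪ Patch 2) ∖ Patch 3 splits into 3 disjoint pieces (area 14, area 4.5, area 14.5714).

3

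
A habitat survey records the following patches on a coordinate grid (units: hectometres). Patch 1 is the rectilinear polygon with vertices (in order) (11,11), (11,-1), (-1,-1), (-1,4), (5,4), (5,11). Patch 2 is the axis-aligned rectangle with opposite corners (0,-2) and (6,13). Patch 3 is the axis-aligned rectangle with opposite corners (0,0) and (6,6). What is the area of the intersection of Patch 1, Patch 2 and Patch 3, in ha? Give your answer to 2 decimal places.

26.00

The intersection is the polygon with vertices (0,4), (5,4), (5,6), (6,6), (6,0), (0,0).
By the shoelace formula its area is 26.00.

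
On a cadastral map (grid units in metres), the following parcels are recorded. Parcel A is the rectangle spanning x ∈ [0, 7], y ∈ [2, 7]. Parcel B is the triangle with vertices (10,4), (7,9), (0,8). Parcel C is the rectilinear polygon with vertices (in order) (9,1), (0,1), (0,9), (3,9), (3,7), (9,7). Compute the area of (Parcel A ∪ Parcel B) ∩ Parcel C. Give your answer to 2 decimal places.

41.26

|Parcel A ∪ Parcel B| = 49.95.
|(Parcel A ∪ Parcel B) ∩ Parcel C| = 41.26.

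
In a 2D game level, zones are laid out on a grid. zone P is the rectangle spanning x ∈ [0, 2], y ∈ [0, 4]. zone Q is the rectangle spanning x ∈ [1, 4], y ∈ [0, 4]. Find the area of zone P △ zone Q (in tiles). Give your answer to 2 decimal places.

12.00

|zone P∩zone Q|: x∈[1,2], y∈[0,4] → 1·4 = 4.
|zone P △ zone Q| = |zone P| + |zone Q| − 2·|zone P∩zone Q| = 8 + 12 − 8 = 12.00.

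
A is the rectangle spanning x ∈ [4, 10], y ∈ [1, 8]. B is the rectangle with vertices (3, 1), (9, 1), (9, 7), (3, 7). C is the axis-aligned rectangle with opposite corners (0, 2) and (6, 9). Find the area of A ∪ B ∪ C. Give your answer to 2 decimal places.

By inclusion–exclusion:
Individual areas: |A| = 42, |B| = 36, |C| = 42.
|A∩B|: x∈[4,9], y∈[1,7] → 5·6 = 30.
|A∩C|: x∈[4,6], y∈[2,8] → 2·6 = 12.
|B∩C|: x∈[3,6], y∈[2,7] → 3·5 = 15.
|A∩B∩C| = 10.
|A ∪ B ∪ C| = 120 − 57 + 10 = 73.00.

73.00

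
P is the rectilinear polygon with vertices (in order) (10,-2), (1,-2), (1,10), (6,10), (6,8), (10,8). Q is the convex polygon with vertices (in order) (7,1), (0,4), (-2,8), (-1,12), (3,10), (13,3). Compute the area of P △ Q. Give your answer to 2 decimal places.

68.23

|P| = 100, |Q| = 77.5, |P∩Q| = 54.6357.
|P △ Q| = |P| + |Q| − 2·|P∩Q| = 100 + 77.5 − 109.2714 = 68.23.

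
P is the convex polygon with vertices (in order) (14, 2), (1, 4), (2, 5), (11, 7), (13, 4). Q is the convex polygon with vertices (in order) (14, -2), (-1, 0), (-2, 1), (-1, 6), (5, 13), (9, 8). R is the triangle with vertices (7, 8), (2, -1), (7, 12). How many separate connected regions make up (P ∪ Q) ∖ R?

(P ∪ Q) ∖ R splits into 2 disjoint pieces (area 74.1848, area 56.8264).

2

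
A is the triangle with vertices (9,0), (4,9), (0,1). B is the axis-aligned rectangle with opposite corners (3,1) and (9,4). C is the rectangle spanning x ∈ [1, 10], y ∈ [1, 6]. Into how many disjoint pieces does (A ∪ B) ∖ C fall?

2

(A ∪ B) ∖ C splits into 2 disjoint pieces (area 5.2222, area 4.75).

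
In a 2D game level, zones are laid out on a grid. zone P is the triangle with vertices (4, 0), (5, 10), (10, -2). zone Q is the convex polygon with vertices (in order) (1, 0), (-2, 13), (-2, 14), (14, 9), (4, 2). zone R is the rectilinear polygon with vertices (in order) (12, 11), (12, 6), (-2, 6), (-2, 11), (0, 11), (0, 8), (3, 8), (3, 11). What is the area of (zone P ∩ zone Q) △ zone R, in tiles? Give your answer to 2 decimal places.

64.19

|zone P ∩ zone Q| = 11.4602.
|(zone P ∩ zone Q) ∩ zone R| = 4.1333.
|(zone P ∩ zone Q) △ zone R| = 11.4602 + 61 − 8.2667 = 64.19.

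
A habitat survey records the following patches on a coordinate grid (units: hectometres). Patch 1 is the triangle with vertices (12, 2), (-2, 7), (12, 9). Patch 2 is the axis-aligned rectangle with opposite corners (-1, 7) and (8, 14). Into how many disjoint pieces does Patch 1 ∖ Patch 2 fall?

Patch 1 ∖ Patch 2 is a single connected region.

1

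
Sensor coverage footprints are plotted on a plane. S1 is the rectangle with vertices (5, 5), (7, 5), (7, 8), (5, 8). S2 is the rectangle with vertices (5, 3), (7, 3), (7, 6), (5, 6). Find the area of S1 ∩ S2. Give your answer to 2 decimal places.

|S1∩S2|: x∈[5,7], y∈[5,6] → 2·1 = 2.

2.00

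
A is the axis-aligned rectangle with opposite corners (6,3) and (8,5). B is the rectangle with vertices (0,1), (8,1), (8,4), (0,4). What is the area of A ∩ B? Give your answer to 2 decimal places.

|A∩B|: x∈[6,8], y∈[3,4] → 2·1 = 2.

2.00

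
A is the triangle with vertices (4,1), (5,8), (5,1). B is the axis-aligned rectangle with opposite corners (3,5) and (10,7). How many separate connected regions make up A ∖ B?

A ∖ B splits into 2 disjoint pieces (area 2.8571, area 0.0714).

2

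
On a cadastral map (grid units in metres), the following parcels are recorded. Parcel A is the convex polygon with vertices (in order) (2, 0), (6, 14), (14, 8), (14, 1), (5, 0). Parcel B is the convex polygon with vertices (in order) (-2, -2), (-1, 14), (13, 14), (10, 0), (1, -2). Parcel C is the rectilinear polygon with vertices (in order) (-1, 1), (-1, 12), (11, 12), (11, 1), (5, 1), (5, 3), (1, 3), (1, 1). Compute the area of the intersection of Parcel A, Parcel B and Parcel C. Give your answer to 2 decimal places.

The intersection is the polygon with vertices (11,10.25), (11,4.667), (10.214,1), (5,1), (5,3), (2.857,3), (5.429,12), (8.667,12).
By the shoelace formula its area is 70.23.

70.23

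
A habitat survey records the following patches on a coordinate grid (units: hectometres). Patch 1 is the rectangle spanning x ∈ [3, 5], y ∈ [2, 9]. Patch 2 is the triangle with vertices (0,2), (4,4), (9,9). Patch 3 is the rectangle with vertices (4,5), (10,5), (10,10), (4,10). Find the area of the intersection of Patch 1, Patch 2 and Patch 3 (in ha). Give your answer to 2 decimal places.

0.50

The intersection is the polygon with vertices (5,5.889), (5,5), (4,5), (4,5.111).
By the shoelace formula its area is 0.50.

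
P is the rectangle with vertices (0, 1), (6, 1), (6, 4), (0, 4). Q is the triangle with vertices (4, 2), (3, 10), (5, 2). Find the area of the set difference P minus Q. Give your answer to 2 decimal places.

16.25

|P| = 18, |P∩Q| = 1.75.
|P ∖ Q| = |P| − |P∩Q| = 18 − 1.75 = 16.25.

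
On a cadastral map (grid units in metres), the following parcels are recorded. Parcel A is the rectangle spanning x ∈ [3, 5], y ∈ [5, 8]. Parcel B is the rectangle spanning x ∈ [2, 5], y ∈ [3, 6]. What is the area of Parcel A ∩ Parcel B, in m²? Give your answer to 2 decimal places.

|Parcel A∩Parcel B|: x∈[3,5], y∈[5,6] → 2·1 = 2.

2.00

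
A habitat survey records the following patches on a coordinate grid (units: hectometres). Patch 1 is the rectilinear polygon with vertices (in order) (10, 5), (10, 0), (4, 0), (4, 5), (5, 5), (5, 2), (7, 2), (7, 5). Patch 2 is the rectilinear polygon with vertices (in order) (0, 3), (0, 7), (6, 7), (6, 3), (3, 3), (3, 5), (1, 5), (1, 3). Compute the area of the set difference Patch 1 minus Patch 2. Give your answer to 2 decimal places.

22.00

|Patch 1| = 24, |Patch 1∩Patch 2| = 2.
|Patch 1 ∖ Patch 2| = |Patch 1| − |Patch 1∩Patch 2| = 24 − 2 = 22.00.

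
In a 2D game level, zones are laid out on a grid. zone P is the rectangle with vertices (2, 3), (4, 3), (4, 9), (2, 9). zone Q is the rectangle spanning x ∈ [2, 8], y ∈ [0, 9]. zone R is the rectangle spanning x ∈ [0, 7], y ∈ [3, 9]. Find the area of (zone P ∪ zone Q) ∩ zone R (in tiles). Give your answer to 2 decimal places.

The region (zone P ∪ zone Q) ∩ zone R is the polygon with vertices (7,9), (7,3), (2,3), (2,9), (4,9).
By the shoelace formula its area is 30.00.

30.00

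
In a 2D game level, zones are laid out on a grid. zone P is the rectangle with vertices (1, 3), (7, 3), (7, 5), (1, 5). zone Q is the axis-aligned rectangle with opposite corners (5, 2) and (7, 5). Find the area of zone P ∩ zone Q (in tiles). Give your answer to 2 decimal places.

4.00

|zone P∩zone Q|: x∈[5,7], y∈[3,5] → 2·2 = 4.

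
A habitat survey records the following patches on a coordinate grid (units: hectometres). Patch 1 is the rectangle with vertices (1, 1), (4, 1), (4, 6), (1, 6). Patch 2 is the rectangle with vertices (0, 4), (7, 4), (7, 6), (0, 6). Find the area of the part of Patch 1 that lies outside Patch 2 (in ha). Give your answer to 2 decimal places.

|Patch 1∩Patch 2|: x∈[1,4], y∈[4,6] → 3·2 = 6.
|Patch 1| = 15.
|Patch 1 ∖ Patch 2| = |Patch 1| − |Patch 1∩Patch 2| = 15 − 6 = 9.00.

9.00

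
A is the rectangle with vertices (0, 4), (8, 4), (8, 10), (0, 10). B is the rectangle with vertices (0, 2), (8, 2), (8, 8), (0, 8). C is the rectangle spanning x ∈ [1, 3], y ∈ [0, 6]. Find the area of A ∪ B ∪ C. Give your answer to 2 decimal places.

68.00

By inclusion–exclusion:
Individual areas: |A| = 48, |B| = 48, |C| = 12.
|A∩B|: x∈[0,8], y∈[4,8] → 8·4 = 32.
|A∩C|: x∈[1,3], y∈[4,6] → 2·2 = 4.
|B∩C|: x∈[1,3], y∈[2,6] → 2·4 = 8.
|A∩B∩C| = 4.
|A ∪ B ∪ C| = 108 − 44 + 4 = 68.00.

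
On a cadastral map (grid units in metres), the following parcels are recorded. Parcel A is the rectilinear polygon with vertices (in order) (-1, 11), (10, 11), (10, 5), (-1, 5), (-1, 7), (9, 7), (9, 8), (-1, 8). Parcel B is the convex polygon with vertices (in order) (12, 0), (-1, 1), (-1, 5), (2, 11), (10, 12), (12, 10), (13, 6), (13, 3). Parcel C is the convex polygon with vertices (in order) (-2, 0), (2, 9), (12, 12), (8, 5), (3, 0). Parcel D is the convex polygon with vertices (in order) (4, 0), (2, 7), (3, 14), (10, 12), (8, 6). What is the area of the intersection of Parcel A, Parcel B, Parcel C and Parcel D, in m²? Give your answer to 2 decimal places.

25.87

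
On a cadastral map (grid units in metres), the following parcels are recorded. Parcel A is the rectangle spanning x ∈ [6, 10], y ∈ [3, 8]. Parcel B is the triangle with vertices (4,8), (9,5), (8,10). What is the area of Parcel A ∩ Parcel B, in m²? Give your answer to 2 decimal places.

The intersection is the polygon with vertices (6,8), (8.4,8), (9,5), (6,6.8).
By the shoelace formula its area is 5.40.

5.40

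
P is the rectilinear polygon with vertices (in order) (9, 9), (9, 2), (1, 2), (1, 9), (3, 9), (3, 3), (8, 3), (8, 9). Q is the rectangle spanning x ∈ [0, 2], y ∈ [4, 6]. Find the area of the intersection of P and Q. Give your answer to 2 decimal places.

2.00

The intersection is the polygon with vertices (1,6), (2,6), (2,4), (1,4).
By the shoelace formula its area is 2.00.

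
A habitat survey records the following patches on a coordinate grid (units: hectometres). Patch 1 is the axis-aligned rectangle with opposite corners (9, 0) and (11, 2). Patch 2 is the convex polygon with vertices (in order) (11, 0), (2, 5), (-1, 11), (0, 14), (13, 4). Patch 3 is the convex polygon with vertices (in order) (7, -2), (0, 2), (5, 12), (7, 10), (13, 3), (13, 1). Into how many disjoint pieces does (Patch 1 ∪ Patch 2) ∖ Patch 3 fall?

2

(Patch 1 ∪ Patch 2) ∖ Patch 3 splits into 2 disjoint pieces (area 22.375, area 1.1002).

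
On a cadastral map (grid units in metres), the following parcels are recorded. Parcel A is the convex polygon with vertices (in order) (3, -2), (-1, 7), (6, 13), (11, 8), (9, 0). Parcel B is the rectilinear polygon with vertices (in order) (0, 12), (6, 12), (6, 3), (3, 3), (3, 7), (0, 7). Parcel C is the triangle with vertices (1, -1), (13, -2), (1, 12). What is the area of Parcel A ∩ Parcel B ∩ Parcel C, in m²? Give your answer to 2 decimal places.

19.75

The intersection is the polygon with vertices (6,3), (3,3), (3,7), (1,7), (1,8.714), (2.623,10.106), (6,6.167).
By the shoelace formula its area is 19.75.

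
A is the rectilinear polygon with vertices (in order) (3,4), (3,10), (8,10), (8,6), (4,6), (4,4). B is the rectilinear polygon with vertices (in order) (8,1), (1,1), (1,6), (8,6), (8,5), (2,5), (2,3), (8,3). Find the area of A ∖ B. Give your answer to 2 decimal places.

21.00

|A| = 22, |A∩B| = 1.
|A ∖ B| = |A| − |A∩B| = 22 − 1 = 21.00.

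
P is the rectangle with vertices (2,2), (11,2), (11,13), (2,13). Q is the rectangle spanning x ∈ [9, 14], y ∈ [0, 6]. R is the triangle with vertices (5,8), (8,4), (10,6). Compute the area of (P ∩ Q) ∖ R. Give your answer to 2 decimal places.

|P ∩ Q| = 8.
|(P ∩ Q) ∩ R| = 0.5.
|(P ∩ Q) ∖ R| = 8 − 0.5 = 7.50.

7.50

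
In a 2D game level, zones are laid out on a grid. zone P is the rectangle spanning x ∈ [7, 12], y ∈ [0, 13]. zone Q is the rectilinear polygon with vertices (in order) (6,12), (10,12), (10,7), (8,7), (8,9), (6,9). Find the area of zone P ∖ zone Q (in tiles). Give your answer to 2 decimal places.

|zone P| = 65, |zone P∩zone Q| = 13.
|zone P ∖ zone Q| = |zone P| − |zone P∩zone Q| = 65 − 13 = 52.00.

52.00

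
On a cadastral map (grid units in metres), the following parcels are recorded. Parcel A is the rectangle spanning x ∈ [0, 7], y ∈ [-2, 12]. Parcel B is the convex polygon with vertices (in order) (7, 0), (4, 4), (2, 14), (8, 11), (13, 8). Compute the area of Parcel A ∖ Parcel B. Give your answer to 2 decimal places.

61.85

|Parcel A| = 98, |Parcel A∩Parcel B| = 36.15.
|Parcel A ∖ Parcel B| = |Parcel A| − |Parcel A∩Parcel B| = 98 − 36.15 = 61.85.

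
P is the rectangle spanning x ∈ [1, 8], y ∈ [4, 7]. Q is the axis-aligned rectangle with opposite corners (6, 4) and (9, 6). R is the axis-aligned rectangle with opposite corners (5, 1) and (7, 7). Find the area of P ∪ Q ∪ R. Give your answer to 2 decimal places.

By inclusion–exclusion:
Individual areas: |P| = 21, |Q| = 6, |R| = 12.
|P∩Q|: x∈[6,8], y∈[4,6] → 2·2 = 4.
|P∩R|: x∈[5,7], y∈[4,7] → 2·3 = 6.
|Q∩R|: x∈[6,7], y∈[4,6] → 1·2 = 2.
|P∩Q∩R| = 2.
|P ∪ Q ∪ R| = 39 − 12 + 2 = 29.00.

29.00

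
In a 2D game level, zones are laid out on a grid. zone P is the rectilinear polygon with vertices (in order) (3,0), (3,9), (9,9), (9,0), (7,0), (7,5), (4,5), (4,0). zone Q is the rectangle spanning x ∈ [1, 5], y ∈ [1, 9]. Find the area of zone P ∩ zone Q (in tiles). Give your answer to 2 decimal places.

The intersection is the polygon with vertices (3,9), (5,9), (5,5), (4,5), (4,1), (3,1).
By the shoelace formula its area is 12.00.

12.00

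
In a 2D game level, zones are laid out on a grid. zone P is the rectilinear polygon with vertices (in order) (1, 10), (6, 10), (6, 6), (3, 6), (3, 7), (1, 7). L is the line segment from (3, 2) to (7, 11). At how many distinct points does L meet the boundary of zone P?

The segment meets the boundary at (6,8.75), (4.778,6).

2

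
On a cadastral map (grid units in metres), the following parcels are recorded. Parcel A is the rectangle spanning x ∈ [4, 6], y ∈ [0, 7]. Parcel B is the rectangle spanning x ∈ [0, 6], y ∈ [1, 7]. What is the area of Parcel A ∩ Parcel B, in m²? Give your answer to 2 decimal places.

12.00

|Parcel A∩Parcel B|: x∈[4,6], y∈[1,7] → 2·6 = 12.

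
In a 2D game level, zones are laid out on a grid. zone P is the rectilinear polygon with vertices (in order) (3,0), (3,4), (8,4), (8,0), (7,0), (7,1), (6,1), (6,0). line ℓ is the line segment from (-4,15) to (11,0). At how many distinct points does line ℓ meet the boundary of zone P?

2

The segment meets the boundary at (8,3), (7,4).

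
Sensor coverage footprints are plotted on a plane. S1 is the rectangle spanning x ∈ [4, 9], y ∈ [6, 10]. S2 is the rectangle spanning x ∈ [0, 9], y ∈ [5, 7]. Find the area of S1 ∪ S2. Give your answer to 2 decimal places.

By inclusion–exclusion:
Individual areas: |S1| = 20, |S2| = 18.
|S1∩S2|: x∈[4,9], y∈[6,7] → 5·1 = 5.
|S1 ∪ S2| = 38 − 5 = 33.00.

33.00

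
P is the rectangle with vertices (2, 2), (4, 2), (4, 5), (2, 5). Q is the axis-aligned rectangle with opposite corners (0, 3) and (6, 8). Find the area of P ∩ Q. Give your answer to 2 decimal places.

4.00

|P∩Q|: x∈[2,4], y∈[3,5] → 2·2 = 4.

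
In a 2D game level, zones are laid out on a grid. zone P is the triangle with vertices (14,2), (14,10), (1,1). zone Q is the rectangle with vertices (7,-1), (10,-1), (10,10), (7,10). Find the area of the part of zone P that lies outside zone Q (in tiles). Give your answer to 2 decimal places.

|zone P| = 52, |zone P∩zone Q| = 13.8462.
|zone P ∖ zone Q| = |zone P| − |zone P∩zone Q| = 52 − 13.8462 = 38.15.

38.15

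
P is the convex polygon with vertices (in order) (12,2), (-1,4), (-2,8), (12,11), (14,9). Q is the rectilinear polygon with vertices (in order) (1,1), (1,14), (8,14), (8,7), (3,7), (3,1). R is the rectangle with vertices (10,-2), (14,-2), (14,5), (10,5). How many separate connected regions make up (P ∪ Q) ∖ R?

1

(P ∪ Q) ∖ R is a single connected region.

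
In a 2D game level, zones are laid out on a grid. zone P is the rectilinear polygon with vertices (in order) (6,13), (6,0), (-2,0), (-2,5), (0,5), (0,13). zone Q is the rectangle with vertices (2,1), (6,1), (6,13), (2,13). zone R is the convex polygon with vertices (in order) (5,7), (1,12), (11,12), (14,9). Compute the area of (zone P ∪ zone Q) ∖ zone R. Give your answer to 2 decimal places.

73.11

|zone P ∪ zone Q| = 88.
|(zone P ∪ zone Q) ∩ zone R| = 14.8889.
|(zone P ∪ zone Q) ∖ zone R| = 88 − 14.8889 = 73.11.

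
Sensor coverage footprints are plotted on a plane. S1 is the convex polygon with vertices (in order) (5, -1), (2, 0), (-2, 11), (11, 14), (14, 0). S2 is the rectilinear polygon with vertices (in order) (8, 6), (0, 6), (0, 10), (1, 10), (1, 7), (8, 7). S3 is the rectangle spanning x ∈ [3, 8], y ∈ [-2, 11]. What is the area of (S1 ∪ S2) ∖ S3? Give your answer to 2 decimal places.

|S1 ∪ S2| = 167.5.
|(S1 ∪ S2) ∩ S3| = 58.8333.
|(S1 ∪ S2) ∖ S3| = 167.5 − 58.8333 = 108.67.

108.67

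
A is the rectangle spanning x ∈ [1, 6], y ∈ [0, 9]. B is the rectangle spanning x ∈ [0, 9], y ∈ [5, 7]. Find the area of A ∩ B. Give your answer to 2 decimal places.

10.00

|A∩B|: x∈[1,6], y∈[5,7] → 5·2 = 10.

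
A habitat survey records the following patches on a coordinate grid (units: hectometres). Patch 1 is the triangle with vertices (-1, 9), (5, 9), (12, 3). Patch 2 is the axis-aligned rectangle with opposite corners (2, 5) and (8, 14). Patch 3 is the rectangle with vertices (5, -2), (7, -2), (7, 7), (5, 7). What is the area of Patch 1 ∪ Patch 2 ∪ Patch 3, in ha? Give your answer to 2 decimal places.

By inclusion–exclusion:
Individual areas: |Patch 1| = 18, |Patch 2| = 54, |Patch 3| = 18.
|Patch 1∩Patch 2| = 12.7326.
|Patch 1∩Patch 3| = 2.4615.
|Patch 2∩Patch 3|: x∈[5,7], y∈[5,7] → 2·2 = 4.
|Patch 1∩Patch 2∩Patch 3| = 2.4615.
|Patch 1 ∪ Patch 2 ∪ Patch 3| = 90 − 19.1941 + 2.4615 = 73.27.

73.27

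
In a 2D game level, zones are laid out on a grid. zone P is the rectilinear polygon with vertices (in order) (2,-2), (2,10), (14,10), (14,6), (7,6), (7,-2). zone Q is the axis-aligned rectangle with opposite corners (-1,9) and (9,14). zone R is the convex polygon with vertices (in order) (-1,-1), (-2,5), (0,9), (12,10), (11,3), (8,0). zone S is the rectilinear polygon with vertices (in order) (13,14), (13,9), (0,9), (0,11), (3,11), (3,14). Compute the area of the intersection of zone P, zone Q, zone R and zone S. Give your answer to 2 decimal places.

3.21

The intersection is the polygon with vertices (2,9), (2,9.167), (9,9.75), (9,9).
By the shoelace formula its area is 3.21.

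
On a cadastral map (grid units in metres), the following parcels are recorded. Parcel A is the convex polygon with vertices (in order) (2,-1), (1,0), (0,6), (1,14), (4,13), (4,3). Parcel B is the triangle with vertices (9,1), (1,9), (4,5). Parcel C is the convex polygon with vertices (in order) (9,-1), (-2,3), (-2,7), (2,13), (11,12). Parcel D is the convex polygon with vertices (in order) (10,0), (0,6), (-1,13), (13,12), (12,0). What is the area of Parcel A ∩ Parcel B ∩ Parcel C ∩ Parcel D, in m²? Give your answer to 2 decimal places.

The intersection is the polygon with vertices (4,6), (4,5), (1,9).
By the shoelace formula its area is 1.50.

1.50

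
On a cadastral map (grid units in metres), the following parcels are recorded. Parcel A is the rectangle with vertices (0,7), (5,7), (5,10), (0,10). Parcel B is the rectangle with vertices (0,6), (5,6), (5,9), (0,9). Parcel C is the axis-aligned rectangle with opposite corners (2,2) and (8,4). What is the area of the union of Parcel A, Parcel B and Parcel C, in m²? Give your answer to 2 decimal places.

By inclusion–exclusion:
Individual areas: |Parcel A| = 15, |Parcel B| = 15, |Parcel C| = 12.
|Parcel A∩Parcel B|: x∈[0,5], y∈[7,9] → 5·2 = 10.
|Parcel A∩Parcel C| = 0 (no overlap).
|Parcel B∩Parcel C| = 0 (no overlap).
|Parcel A∩Parcel B∩Parcel C| = 0.
|Parcel A ∪ Parcel B ∪ Parcel C| = 42 − 10 + 0 = 32.00.

32.00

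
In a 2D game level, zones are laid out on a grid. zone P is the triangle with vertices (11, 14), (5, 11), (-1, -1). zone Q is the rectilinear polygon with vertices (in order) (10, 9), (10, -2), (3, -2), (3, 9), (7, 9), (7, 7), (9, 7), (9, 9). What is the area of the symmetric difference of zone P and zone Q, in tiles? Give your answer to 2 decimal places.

82.00

|zone P| = 27, |zone Q| = 73, |zone P∩zone Q| = 9.
|zone P △ zone Q| = |zone P| + |zone Q| − 2·|zone P∩zone Q| = 27 + 73 − 18 = 82.00.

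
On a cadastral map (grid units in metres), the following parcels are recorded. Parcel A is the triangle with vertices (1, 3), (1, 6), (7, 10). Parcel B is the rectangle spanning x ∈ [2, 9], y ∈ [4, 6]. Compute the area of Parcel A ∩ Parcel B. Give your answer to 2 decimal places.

1.44

The intersection is the polygon with vertices (2,4.167), (2,6), (3.571,6).
By the shoelace formula its area is 1.44.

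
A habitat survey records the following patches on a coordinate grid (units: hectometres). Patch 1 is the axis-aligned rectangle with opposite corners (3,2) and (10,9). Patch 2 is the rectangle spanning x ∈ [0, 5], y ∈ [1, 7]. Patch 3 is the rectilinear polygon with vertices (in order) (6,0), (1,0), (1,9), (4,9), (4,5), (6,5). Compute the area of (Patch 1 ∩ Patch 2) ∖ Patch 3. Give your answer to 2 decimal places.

|Patch 1 ∩ Patch 2| = 10.
|(Patch 1 ∩ Patch 2) ∩ Patch 3| = 8.
|(Patch 1 ∩ Patch 2) ∖ Patch 3| = 10 − 8 = 2.00.

2.00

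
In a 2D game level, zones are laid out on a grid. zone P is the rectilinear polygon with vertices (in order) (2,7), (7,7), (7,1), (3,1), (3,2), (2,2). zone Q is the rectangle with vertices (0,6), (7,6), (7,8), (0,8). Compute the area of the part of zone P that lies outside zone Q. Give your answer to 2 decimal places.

24.00

|zone P| = 29, |zone P∩zone Q| = 5.
|zone P ∖ zone Q| = |zone P| − |zone P∩zone Q| = 29 − 5 = 24.00.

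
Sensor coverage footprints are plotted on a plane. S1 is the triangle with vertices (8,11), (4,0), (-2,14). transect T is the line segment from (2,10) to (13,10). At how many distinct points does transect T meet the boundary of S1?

1

The segment meets the boundary at (7.636,10).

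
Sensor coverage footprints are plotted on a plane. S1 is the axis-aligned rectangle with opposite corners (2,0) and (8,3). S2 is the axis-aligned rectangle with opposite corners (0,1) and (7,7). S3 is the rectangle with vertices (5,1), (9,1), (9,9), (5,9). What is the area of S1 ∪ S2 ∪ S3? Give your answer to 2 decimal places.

By inclusion–exclusion:
Individual areas: |S1| = 18, |S2| = 42, |S3| = 32.
|S1∩S2|: x∈[2,7], y∈[1,3] → 5·2 = 10.
|S1∩S3|: x∈[5,8], y∈[1,3] → 3·2 = 6.
|S2∩S3|: x∈[5,7], y∈[1,7] → 2·6 = 12.
|S1∩S2∩S3| = 4.
|S1 ∪ S2 ∪ S3| = 92 − 28 + 4 = 68.00.

68.00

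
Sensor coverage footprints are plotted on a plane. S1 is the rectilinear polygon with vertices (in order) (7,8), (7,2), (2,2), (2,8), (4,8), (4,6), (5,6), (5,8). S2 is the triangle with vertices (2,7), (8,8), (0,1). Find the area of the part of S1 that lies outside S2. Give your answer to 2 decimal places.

17.02

|S1| = 28, |S1∩S2| = 10.9792.
|S1 ∖ S2| = |S1| − |S1∩S2| = 28 − 10.9792 = 17.02.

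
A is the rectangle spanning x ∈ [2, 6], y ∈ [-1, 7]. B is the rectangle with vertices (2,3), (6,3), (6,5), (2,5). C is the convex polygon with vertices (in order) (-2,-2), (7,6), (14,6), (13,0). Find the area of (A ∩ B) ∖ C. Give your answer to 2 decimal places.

|A ∩ B| = 8.
|(A ∩ B) ∩ C| = 2.5.
|(A ∩ B) ∖ C| = 8 − 2.5 = 5.50.

5.50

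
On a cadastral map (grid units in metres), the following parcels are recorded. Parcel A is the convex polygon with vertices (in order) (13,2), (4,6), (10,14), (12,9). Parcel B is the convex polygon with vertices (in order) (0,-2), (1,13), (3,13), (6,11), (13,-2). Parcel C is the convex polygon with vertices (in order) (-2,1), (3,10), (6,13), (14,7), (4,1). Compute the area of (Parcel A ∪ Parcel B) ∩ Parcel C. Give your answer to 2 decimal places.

84.15

|Parcel A ∪ Parcel B| = 162.5236.
|(Parcel A ∪ Parcel B) ∩ Parcel C| = 84.15.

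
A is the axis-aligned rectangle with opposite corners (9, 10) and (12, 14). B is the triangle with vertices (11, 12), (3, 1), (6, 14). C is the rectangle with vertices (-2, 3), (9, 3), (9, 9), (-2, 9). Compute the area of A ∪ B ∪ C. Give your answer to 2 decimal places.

95.26

By inclusion–exclusion:
Individual areas: |A| = 12, |B| = 35.5, |C| = 66.
|A∩B| = 3.3455.
|A∩C| = 0 (no overlap).
|B∩C| = 14.8951.
|A∩B∩C| = 0.
|A ∪ B ∪ C| = 113.5 − 18.2406 + 0 = 95.26.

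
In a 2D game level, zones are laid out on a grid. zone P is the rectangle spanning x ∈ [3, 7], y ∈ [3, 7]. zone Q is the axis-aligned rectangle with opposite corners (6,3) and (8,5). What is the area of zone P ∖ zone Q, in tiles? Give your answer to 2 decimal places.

|zone P∩zone Q|: x∈[6,7], y∈[3,5] → 1·2 = 2.
|zone P| = 16.
|zone P ∖ zone Q| = |zone P| − |zone P∩zone Q| = 16 − 2 = 14.00.

14.00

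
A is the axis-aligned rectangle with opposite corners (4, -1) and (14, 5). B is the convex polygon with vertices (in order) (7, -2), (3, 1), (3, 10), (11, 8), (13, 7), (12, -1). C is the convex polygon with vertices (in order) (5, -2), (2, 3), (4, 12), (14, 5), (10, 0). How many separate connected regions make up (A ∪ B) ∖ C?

5

(A ∪ B) ∖ C splits into 5 disjoint pieces (area 17.9783, area 0.1333, area 0.0606, area 0.6579, area 3.0029).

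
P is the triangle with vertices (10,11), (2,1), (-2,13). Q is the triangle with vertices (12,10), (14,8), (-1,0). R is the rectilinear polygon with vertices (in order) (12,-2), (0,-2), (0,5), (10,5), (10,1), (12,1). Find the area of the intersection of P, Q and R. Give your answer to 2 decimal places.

1.70

The intersection is the polygon with vertices (1.83,1.509), (1.653,2.041), (4.72,4.4), (2.837,2.046).
By the shoelace formula its area is 1.70.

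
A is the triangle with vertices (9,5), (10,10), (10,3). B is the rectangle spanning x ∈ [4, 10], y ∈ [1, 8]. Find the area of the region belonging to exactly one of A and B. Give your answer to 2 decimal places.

39.30

|A| = 3.5, |B| = 42, |A∩B| = 3.1.
|A △ B| = |A| + |B| − 2·|A∩B| = 3.5 + 42 − 6.2 = 39.30.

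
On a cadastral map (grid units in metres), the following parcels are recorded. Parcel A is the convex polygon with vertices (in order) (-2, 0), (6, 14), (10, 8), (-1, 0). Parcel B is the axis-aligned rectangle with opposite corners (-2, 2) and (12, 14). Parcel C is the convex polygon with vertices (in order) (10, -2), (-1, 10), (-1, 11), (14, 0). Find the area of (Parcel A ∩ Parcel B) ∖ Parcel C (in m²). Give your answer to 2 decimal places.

|Parcel A ∩ Parcel B| = 52.3929.
|(Parcel A ∩ Parcel B) ∩ Parcel C| = 8.6728.
|(Parcel A ∩ Parcel B) ∖ Parcel C| = 52.3929 − 8.6728 = 43.72.

43.72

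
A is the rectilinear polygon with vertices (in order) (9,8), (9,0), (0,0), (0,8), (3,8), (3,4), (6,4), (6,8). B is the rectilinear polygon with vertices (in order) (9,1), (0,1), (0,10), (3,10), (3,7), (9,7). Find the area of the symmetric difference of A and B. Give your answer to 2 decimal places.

27.00

|A| = 60, |B| = 63, |A∩B| = 48.
|A △ B| = |A| + |B| − 2·|A∩B| = 60 + 63 − 96 = 27.00.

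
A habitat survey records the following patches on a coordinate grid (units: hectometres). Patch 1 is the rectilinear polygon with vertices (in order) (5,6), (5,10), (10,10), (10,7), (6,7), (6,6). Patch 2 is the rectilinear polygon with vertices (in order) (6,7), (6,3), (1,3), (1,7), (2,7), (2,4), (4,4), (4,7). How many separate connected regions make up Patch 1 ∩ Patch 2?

1

Patch 1 ∩ Patch 2 is a single connected region.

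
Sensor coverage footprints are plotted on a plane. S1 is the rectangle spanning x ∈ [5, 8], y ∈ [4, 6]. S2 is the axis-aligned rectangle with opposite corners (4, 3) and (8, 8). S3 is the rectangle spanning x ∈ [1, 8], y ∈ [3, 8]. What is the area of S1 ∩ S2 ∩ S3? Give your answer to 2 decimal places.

6.00

The intersection is the polygon with vertices (5,4), (5,6), (8,6), (8,4).
By the shoelace formula its area is 6.00.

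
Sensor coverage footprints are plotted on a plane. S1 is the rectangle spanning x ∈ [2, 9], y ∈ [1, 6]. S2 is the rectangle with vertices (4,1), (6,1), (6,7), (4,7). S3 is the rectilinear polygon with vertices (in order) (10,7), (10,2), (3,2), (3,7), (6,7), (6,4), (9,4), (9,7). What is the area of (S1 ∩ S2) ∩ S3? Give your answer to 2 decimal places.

The region (S1 ∩ S2) ∩ S3 is the polygon with vertices (6,4), (6,2), (4,2), (4,6), (6,6).
By the shoelace formula its area is 8.00.

8.00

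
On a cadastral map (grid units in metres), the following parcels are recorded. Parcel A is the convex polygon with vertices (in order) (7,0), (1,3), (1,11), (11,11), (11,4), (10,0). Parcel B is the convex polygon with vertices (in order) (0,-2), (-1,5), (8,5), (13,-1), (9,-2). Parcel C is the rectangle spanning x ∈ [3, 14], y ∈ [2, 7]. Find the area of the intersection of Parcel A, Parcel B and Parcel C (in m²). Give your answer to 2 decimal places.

The intersection is the polygon with vertices (8,5), (10.5,2), (3,2), (3,5).
By the shoelace formula its area is 18.75.

18.75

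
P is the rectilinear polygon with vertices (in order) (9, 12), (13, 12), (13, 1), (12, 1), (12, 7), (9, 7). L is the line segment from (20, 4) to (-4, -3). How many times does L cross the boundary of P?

2

The segment meets the boundary at (12,1.667), (13,1.958).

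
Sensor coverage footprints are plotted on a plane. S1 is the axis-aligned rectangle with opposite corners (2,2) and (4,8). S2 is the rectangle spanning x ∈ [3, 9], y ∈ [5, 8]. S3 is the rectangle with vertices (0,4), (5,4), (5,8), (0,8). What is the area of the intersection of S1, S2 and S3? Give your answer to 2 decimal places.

3.00

The intersection is the polygon with vertices (3,5), (3,8), (4,8), (4,5).
By the shoelace formula its area is 3.00.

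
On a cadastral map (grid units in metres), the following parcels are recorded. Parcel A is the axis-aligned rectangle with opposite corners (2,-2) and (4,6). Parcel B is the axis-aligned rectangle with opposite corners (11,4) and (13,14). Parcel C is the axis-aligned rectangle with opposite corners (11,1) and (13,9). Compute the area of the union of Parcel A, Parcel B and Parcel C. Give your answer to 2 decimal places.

By inclusion–exclusion:
Individual areas: |Parcel A| = 16, |Parcel B| = 20, |Parcel C| = 16.
|Parcel A∩Parcel B| = 0 (no overlap).
|Parcel A∩Parcel C| = 0 (no overlap).
|Parcel B∩Parcel C|: x∈[11,13], y∈[4,9] → 2·5 = 10.
|Parcel A∩Parcel B∩Parcel C| = 0.
|Parcel A ∪ Parcel B ∪ Parcel C| = 52 − 10 + 0 = 42.00.

42.00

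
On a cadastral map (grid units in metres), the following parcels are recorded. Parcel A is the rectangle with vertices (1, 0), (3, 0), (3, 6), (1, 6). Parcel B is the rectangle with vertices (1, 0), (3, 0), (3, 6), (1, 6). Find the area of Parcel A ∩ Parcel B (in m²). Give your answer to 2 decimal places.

|Parcel A∩Parcel B|: x∈[1,3], y∈[0,6] → 2·6 = 12.

12.00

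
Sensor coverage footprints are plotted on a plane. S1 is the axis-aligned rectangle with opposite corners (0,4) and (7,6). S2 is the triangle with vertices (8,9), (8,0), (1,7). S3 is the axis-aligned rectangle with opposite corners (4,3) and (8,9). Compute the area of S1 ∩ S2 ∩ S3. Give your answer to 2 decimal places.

The intersection is the polygon with vertices (7,4), (4,4), (4,6), (7,6).
By the shoelace formula its area is 6.00.

6.00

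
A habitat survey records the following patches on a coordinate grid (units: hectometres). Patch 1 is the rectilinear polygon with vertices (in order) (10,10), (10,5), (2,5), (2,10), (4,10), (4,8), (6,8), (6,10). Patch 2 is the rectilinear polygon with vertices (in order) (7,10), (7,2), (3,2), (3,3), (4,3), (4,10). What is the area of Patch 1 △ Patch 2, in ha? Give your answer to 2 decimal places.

|Patch 1| = 36, |Patch 2| = 25, |Patch 1∩Patch 2| = 11.
|Patch 1 △ Patch 2| = |Patch 1| + |Patch 2| − 2·|Patch 1∩Patch 2| = 36 + 25 − 22 = 39.00.

39.00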